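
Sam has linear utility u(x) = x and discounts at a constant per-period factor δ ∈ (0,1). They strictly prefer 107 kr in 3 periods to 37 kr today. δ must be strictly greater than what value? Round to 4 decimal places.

Under u(x) = x this choice says 37 < δ^3·107.
Hence δ^3 > 37/107 = 0.34579, and x ↦ x^(1/3) is increasing on (0,∞).
δ > 0.34579^(1/3) = 0.7019.

δ > 0.7019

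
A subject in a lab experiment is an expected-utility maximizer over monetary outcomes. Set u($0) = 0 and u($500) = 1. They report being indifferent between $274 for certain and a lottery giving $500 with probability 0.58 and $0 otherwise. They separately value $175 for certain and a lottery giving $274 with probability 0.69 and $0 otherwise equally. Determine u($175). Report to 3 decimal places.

The first gamble pins u($274): it must equal 0.58·1 + 0.42·0 = 0.58.
The second indifference gives u($175) = 0.69·u($274) + 0.31·u($0) = 0.69·0.58 + 0.31·0.00 = 0.4002.

0.400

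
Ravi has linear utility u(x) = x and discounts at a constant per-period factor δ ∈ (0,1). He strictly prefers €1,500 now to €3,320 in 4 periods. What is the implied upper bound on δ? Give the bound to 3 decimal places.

δ < 0.820

Under u(x) = x this choice says 1500 > δ^4·3320.
So δ^4 < 1500/3320 = 0.45181; taking the 4th root of both positive sides preserves the inequality.
δ < (1500/3320)^(1/4) ≈ 0.820.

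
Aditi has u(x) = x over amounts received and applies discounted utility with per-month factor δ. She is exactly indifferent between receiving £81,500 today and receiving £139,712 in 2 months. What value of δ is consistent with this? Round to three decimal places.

Equating discounted utilities: u(81500) = δ^2·u(139712) ⇒ δ^2 = u(81500)/u(139712).
With u(x) = x: δ^2 = 81500/139712 = 0.58334.
Taking the square root: δ = 0.58334^(1/2) ≈ 0.764.

δ ≈ 0.764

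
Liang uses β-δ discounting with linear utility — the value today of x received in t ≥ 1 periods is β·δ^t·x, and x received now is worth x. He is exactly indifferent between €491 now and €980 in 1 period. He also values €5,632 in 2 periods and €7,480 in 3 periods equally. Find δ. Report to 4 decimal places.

δ ≈ 0.7529

From the later pair, β·δ^2·5632 = β·δ^3·7480; dividing through, δ = 5632/7480 = 0.75294.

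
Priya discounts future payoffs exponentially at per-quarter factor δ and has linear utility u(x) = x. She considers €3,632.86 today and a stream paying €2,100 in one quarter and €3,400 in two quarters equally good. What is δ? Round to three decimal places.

Equating present values: 3632.86 = 2100δ + 3400δ².
Rearranged: 3400δ² + 2100δ − 3632.86 = 0.
The positive root is δ = [−2100 + √(2100² + 4·3400·3632.86)] / (2·3400) = (−2100 + 7336.000)/6800 ≈ 0.770.

δ ≈ 0.770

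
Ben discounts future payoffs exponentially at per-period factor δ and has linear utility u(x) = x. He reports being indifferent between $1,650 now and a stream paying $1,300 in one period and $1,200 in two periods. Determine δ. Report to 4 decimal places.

δ ≈ 0.7500

Equating present values: 1650 = 1300δ + 1200δ².
That is, 1200δ² + 1300δ − 1650 = 0, a quadratic in δ.
The positive root is δ = [−1300 + √(1300² + 4·1200·1650)] / (2·1200) = (−1300 + 3100.000)/2400 ≈ 0.7500.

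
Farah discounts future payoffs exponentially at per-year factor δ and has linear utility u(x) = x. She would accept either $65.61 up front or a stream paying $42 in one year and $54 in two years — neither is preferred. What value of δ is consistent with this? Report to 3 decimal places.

δ ≈ 0.780

Present value of the stream is 42·δ + 54·δ². Indifference gives 42δ + 54δ² = 65.61.
That is, 54δ² + 42δ − 65.61 = 0, a quadratic in δ.
By the quadratic formula (taking the positive root), δ = (−42 + √15935.76) / 108 ≈ 0.780.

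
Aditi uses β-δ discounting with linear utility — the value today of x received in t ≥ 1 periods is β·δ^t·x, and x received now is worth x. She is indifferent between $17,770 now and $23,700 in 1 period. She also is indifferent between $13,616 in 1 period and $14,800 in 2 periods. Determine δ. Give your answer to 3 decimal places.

δ ≈ 0.920

The second indifference involves only future payoffs, so β cancels: β·δ^1·13616 = β·δ^2·14800, giving δ = 13616/14800 = 0.92000.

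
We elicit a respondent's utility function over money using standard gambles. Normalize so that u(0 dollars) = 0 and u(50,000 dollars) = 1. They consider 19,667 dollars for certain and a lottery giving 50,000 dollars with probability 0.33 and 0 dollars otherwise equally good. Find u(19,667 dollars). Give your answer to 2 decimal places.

By the standard-gamble method, u(19,667 dollars) is just the indifference probability on the best outcome: 0.33.

0.33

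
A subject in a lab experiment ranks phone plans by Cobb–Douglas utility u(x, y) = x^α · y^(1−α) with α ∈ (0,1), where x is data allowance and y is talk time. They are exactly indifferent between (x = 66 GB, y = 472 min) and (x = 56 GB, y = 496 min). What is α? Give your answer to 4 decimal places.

Set the two utilities equal: 66^α·472^(1−α) = 56^α·496^(1−α).
Rearrange to (66/56)^α = (496/472)^(1−α) and take logs: α·0.1643031 = (1−α)·0.0495969.
So α/(1−α) = (0.0495969)/(0.1643031) = 0.3018622, and α = 0.3018622/1.3018622 ≈ 0.2319.

α ≈ 0.2319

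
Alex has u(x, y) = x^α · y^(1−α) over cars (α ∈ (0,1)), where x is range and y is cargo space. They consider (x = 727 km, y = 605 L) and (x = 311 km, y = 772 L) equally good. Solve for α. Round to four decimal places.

α ≈ 0.2230

Indifference: 727^α · 605^(1−α) = 311^α · 772^(1−α).
Taking logs: α·ln 727 + (1−α)·ln 605 = α·ln 311 + (1−α)·ln 772, i.e. α·0.8491336 = (1−α)·0.2437561.
With A = 0.8491336 and B = 0.2437561: α·A = (1−α)·B, so α = B/(A+B) = 0.2437561/1.0928897 ≈ 0.2230.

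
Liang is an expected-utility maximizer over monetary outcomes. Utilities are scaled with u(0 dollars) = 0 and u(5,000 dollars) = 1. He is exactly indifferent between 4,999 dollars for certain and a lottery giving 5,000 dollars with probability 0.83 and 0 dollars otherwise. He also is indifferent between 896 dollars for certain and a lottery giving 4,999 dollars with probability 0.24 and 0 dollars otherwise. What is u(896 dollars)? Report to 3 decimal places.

First, u(4,999 dollars) = 0.83·u(5,000 dollars) + 0.17·u(0 dollars) = 0.83.
The second indifference gives u(896 dollars) = 0.24·u(4,999 dollars) + 0.76·u(0 dollars) = 0.24·0.83 + 0.76·0.00 = 0.1992.

0.199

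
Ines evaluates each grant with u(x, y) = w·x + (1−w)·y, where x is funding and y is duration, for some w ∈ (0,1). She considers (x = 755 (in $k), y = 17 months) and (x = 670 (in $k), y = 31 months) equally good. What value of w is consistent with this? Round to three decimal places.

w = 0.141

Equating utilities: w·755 + (1−w)·17 = w·670 + (1−w)·31.
w·(755−670) = (1−w)·(31−17), i.e. w·85 = (1−w)·14.
The marginal rate of substitution is 14/85, so w = 14/(85+14) = 0.141.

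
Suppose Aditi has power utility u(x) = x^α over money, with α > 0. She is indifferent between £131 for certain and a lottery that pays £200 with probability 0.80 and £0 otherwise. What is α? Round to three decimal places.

Since u(0) = 0, the lottery's EU is 0.80·200^α.
Equating: 131^α = 0.80·200^α, i.e. 0.6550^α = 0.80.
Take logs: α = ln 0.80 / ln(131/200) ≈ 0.52738.

α ≈ 0.527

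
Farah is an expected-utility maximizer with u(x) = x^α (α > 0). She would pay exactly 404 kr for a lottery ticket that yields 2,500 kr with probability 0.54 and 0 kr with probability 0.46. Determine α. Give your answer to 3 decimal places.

α ≈ 0.338

EU(lottery) = 0.54·2500^α + 0.46·0 = 0.54·2500^α.
Setting u(404) equal to that: 404^α = 0.54·2500^α ⇒ (404/2500)^α = 0.54.
Taking logs: α·ln(404/2500) = ln(0.54), so α = -0.616186 / -1.822631 ≈ 0.338.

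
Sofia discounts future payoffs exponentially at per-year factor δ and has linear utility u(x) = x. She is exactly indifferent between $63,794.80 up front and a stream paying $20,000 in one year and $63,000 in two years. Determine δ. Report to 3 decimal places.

δ ≈ 0.860

Equating present values: 63794.80 = 20000δ + 63000δ².
Rearranged: 63000δ² + 20000δ − 63794.80 = 0.
The positive root is δ = [−20000 + √(20000² + 4·63000·63794.80)] / (2·63000) = (−20000 + 128360.000)/126000 ≈ 0.860.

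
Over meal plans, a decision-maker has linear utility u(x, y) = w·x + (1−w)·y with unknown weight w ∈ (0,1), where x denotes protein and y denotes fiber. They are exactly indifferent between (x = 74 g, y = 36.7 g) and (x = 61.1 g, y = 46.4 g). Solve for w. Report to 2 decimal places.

Equating utilities: w·74 + (1−w)·36.7 = w·61.1 + (1−w)·46.4.
Rearranging, 12.9·w − 9.7·(1−w) = 0.
So w/(1−w) = 9.7/12.9 = 0.7519, giving w = 9.7/(12.9+9.7) = 0.43.

w = 0.43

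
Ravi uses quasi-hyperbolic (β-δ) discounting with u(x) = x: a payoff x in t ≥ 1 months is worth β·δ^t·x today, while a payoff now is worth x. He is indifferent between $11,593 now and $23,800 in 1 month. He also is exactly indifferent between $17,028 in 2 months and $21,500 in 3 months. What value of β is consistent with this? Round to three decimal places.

β ≈ 0.615

Both payoffs in the second observation are in the future, so β drops out: δ^2·17028 = δ^3·21500 ⇒ δ = 17028/21500 = 0.79200.
Substituting δ into 11593 = β·δ·23800: β = 11593/(18849.600) ≈ 0.615.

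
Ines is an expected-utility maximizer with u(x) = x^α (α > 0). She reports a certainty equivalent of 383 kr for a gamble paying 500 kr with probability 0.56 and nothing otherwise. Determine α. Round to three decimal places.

Since u(0) = 0, the lottery's EU is 0.56·500^α.
Equating: 383^α = 0.56·500^α, i.e. 0.7660^α = 0.56.
α = ln(0.56) / ln(383/500) = -0.579818/-0.266573 ≈ 2.175.

α ≈ 2.175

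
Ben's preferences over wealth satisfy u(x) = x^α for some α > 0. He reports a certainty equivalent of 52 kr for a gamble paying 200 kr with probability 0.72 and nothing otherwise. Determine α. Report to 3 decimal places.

Since u(0) = 0, the lottery's EU is 0.72·200^α.
Setting u(52) equal to that: 52^α = 0.72·200^α ⇒ (52/200)^α = 0.72.
Taking logs: α·ln(52/200) = ln(0.72), so α = -0.328504 / -1.347074 ≈ 0.244.

α ≈ 0.244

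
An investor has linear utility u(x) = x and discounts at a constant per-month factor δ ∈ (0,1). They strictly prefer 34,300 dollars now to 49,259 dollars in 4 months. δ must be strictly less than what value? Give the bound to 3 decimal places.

δ < 0.913

The preference means 34300 > δ^4·49259.
So δ^4 < 34300/49259 = 0.69632; taking the 4th root of both positive sides preserves the inequality.
δ < 0.69632^(1/4) = 0.913.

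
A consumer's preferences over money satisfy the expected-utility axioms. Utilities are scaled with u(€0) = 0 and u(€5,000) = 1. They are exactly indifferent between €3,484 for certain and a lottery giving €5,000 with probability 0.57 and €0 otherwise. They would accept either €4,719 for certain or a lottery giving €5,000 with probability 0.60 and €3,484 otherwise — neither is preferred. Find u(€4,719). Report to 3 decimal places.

From the first indifference, u(€3,484) = 0.57·u(€5,000) + 0.43·u(€0) = 0.57·1 + 0.43·0 = 0.57.
The second indifference gives u(€4,719) = 0.60·u(€5,000) + 0.40·u(€3,484) = 0.60·1.00 + 0.40·0.57 = 0.8280.

0.828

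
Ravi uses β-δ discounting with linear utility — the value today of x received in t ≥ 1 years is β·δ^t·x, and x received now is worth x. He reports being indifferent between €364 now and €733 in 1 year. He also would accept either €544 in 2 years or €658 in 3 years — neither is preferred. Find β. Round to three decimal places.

Both payoffs in the second observation are in the future, so β drops out: δ^2·544 = δ^3·658 ⇒ δ = 544/658 = 0.82675.
The first indifference: 364 = β·δ·733, so β = 364/(δ·733) = 364/(0.82675·733) ≈ 0.601.

β ≈ 0.601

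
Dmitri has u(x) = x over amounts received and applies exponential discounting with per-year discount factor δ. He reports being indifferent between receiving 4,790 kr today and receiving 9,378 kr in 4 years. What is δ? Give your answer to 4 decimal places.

Equating discounted utilities: u(4790) = δ^4·u(9378) ⇒ δ^4 = u(4790)/u(9378).
With u(x) = x: δ^4 = 4790/9378 = 0.51077.
Taking the 4th root: δ = 0.51077^(1/4) ≈ 0.8454.

δ ≈ 0.8454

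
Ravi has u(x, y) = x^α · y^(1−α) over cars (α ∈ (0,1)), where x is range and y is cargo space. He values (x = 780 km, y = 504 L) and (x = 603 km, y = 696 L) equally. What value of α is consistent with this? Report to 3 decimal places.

α ≈ 0.556

The Cobb–Douglas utilities coincide, so 780^α·504^(1−α) = 603^α·696^(1−α).
Rearrange to (780/603)^α = (696/504)^(1−α) and take logs: α·0.257377 = (1−α)·0.322773.
So α/(1−α) = (0.322773)/(0.257377) = 1.254086, and α = 1.254086/2.254086 ≈ 0.556.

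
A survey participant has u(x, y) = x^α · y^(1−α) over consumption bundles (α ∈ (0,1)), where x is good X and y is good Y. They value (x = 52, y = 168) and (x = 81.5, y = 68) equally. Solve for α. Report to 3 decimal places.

Set the two utilities equal: 52^α·168^(1−α) = 81.5^α·68^(1−α).
(52/81.5)^α = (68/168)^(1−α); take logs: α·ln(52/81.5) = (1−α)·ln(68/168), i.e. α·-0.449359 = (1−α)·-0.904456.
With A = -0.449359 and B = -0.904456: α·A = (1−α)·B, so α = B/(A+B) = -0.904456/-1.353815 ≈ 0.668.

α ≈ 0.668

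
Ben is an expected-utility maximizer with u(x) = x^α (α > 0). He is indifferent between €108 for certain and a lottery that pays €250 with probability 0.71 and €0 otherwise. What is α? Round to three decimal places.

α ≈ 0.408

EU(lottery) = 0.71·250^α + 0.29·0 = 0.71·250^α.
Equating: 108^α = 0.71·250^α, i.e. 0.4320^α = 0.71.
α = ln(0.71) / ln(108/250) = -0.342490/-0.839330 ≈ 0.408.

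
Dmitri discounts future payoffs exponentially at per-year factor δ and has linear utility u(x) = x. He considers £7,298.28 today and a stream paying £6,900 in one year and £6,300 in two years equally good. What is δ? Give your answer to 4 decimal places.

Present value of the stream is 6900·δ + 6300·δ². Indifference gives 6900δ + 6300δ² = 7298.28.
Rearranged: 6300δ² + 6900δ − 7298.28 = 0.
The positive root is δ = [−6900 + √(6900² + 4·6300·7298.28)] / (2·6300) = (−6900 + 15216.000)/12600 ≈ 0.6600.

δ ≈ 0.6600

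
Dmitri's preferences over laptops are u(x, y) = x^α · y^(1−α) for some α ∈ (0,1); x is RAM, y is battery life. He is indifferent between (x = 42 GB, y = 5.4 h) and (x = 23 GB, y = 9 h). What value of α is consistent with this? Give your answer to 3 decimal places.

α ≈ 0.459

Indifference: 42^α · 5.4^(1−α) = 23^α · 9^(1−α).
Taking logs: α·ln 42 + (1−α)·ln 5.4 = α·ln 23 + (1−α)·ln 9, i.e. α·0.602175 = (1−α)·0.510826.
Thus α·(1.113001) = 0.510826, so α = 0.510826/1.113001 ≈ 0.459.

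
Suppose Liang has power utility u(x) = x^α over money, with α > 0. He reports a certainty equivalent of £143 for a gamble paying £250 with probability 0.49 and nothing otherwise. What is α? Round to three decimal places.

EU(lottery) = 0.49·250^α + 0.51·0 = 0.49·250^α.
Setting u(143) equal to that: 143^α = 0.49·250^α ⇒ (143/250)^α = 0.49.
α = ln(0.49) / ln(143/250) = -0.713350/-0.558616 ≈ 1.277.

α ≈ 1.277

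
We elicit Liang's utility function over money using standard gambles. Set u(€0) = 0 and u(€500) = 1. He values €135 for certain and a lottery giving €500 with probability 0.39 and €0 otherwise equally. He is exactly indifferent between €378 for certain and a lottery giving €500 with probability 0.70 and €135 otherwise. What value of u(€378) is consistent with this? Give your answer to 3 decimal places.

The first gamble pins u(€135): it must equal 0.39·1 + 0.61·0 = 0.39.
Chaining: u(€378) = 0.70·1.00 + 0.30·0.39 = 0.8170.

0.817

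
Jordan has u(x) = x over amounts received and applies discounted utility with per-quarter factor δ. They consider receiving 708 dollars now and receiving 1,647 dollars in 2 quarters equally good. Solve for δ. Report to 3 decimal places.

Indifference means u(708) = δ^2 · u(1647), so δ^2 = u(708)/u(1647).
With u(x) = x: δ^2 = 708/1647 = 0.42987.
Taking the square root: δ = 0.42987^(1/2) ≈ 0.656.

δ ≈ 0.656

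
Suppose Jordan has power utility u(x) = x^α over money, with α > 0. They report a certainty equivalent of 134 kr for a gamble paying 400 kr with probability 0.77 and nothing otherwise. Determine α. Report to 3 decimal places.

α ≈ 0.239

Since u(0) = 0, the lottery's EU is 0.77·400^α.
Indifference: 134^α = 0.77·400^α, so (134/400)^α = 0.77.
α = ln(0.77) / ln(134/400) = -0.261365/-1.093625 ≈ 0.239.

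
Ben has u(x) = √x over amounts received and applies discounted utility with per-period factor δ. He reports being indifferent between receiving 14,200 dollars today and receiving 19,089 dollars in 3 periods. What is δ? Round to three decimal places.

Equating discounted utilities: u(14200) = δ^3·u(19089) ⇒ δ^3 = u(14200)/u(19089).
Since u(x) = √x, δ^3 = √(14200/19089) = 0.86249.
So δ = 0.86249^(1/3) ≈ 0.952.

δ ≈ 0.952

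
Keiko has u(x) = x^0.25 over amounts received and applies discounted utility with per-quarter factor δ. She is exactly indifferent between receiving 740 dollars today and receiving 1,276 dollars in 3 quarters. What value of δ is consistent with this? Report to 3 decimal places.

The payoff in 3 quarters is discounted by δ^3, so u(740) = δ^3·u(1276) and δ^3 = u(740)/u(1276).
With u(x) = x^0.25: δ^3 = 740^0.25/1276^0.25 = (740/1276)^0.25 = 0.87266.
So δ = 0.87266^(1/3) ≈ 0.956.

δ ≈ 0.956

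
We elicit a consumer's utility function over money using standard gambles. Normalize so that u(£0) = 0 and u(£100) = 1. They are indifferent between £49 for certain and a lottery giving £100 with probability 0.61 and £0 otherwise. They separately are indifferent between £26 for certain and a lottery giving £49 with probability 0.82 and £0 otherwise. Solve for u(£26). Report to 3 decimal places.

0.500

First, u(£49) = 0.61·u(£100) + 0.39·u(£0) = 0.61.
Chaining: u(£26) = 0.82·0.61 + 0.18·0.00 = 0.5002.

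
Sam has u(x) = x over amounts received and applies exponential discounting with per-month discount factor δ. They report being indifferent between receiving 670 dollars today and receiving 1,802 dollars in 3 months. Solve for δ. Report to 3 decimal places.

Indifference means u(670) = δ^3 · u(1802), so δ^3 = u(670)/u(1802).
With u(x) = x: δ^3 = 670/1802 = 0.37181.
So δ = 0.37181^(1/3) ≈ 0.719.

δ ≈ 0.719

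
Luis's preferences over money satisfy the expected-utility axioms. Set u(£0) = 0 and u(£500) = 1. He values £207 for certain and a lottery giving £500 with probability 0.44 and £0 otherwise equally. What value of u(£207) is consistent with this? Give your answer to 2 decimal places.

The indifference gives u(£207) = 0.44·u(£500) + 0.56·u(£0) = 0.44·1 + 0.56·0 = 0.44.

0.44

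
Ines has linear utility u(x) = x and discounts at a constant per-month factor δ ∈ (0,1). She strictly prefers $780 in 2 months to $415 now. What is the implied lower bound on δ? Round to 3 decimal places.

Under u(x) = x this choice says 415 < δ^2·780.
So δ^2 > 415/780 = 0.53205; taking the square root of both positive sides preserves the inequality.
δ > 0.53205^(1/2) = 0.729.

δ > 0.729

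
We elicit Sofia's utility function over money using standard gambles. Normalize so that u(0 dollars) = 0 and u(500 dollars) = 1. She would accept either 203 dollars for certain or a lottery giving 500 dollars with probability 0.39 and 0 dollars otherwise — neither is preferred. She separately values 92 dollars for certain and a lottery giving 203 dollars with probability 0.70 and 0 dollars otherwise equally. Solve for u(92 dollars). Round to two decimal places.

From the first indifference, u(203 dollars) = 0.39·u(500 dollars) + 0.61·u(0 dollars) = 0.39·1 + 0.61·0 = 0.39.
Then u(92 dollars) = 0.70·u(203 dollars) + 0.30·u(0 dollars) = 0.70·0.39 + 0.30·0.00 = 0.2730.

0.27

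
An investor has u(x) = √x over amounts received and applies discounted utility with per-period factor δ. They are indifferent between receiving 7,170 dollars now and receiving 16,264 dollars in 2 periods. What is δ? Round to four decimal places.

Equating discounted utilities: u(7170) = δ^2·u(16264) ⇒ δ^2 = u(7170)/u(16264).
Since u(x) = √x, δ^2 = √(7170/16264) = 0.66397.
Hence δ = (0.66397)^(1/2) = 0.814841.

δ ≈ 0.8148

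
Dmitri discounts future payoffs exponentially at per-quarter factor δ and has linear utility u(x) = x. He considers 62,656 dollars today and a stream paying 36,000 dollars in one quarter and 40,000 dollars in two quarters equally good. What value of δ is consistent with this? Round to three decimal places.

δ ≈ 0.880

Equating present values: 62656 = 36000δ + 40000δ².
That is, 40000δ² + 36000δ − 62656 = 0, a quadratic in δ.
The positive root is δ = [−36000 + √(36000² + 4·40000·62656)] / (2·40000) = (−36000 + 106400.000)/80000 ≈ 0.880.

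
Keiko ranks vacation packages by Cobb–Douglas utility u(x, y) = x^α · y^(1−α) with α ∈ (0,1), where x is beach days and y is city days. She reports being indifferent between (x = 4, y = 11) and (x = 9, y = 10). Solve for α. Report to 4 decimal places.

Indifference: 4^α · 11^(1−α) = 9^α · 10^(1−α).
Rearrange to (4/9)^α = (10/11)^(1−α) and take logs: α·-0.8109302 = (1−α)·-0.0953102.
Thus α·(-0.9062404) = -0.0953102, so α = -0.0953102/-0.9062404 ≈ 0.1052.

α ≈ 0.1052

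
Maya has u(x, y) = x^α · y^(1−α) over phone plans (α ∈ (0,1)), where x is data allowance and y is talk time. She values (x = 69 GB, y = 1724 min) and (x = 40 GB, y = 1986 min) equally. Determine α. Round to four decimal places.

The Cobb–Douglas utilities coincide, so 69^α·1724^(1−α) = 40^α·1986^(1−α).
Rearrange to (69/40)^α = (1986/1724)^(1−α) and take logs: α·0.5452271 = (1−α)·0.1414754.
So α/(1−α) = (0.1414754)/(0.5452271) = 0.2594798, and α = 0.2594798/1.2594798 ≈ 0.2060.

α ≈ 0.2060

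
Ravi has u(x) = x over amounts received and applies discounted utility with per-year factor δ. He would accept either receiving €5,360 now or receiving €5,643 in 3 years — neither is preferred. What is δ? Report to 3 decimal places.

Equating discounted utilities: u(5360) = δ^3·u(5643) ⇒ δ^3 = u(5360)/u(5643).
With u(x) = x: δ^3 = 5360/5643 = 0.94985.
Taking the cube root: δ = 0.94985^(1/3) ≈ 0.983.

δ ≈ 0.983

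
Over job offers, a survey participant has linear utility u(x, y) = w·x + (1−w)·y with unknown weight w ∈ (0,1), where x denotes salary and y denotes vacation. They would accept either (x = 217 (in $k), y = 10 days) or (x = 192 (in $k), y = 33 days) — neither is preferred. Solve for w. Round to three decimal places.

u(217,10) = u(192,33) means w·217 + (1−w)·10 = w·192 + (1−w)·33.
Rearranging, 25·w − 23·(1−w) = 0.
Hence w = 23/(25+23) = 23/48 = 0.479.

w = 0.479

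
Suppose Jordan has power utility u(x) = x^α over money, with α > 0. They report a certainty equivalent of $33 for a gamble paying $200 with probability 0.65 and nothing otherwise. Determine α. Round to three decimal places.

Since u(0) = 0, the lottery's EU is 0.65·200^α.
Equating: 33^α = 0.65·200^α, i.e. 0.1650^α = 0.65.
α = ln(0.65) / ln(33/200) = -0.430783/-1.801810 ≈ 0.239.

α ≈ 0.239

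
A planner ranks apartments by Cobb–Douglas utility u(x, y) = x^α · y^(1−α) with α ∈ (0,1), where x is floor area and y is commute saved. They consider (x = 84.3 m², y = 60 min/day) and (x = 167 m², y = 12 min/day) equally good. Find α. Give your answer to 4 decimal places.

Set the two utilities equal: 84.3^α·60^(1−α) = 167^α·12^(1−α).
(84.3/167)^α = (12/60)^(1−α); take logs: α·ln(84.3/167) = (1−α)·ln(12/60), i.e. α·-0.6836119 = (1−α)·-1.6094379.
With A = -0.6836119 and B = -1.6094379: α·A = (1−α)·B, so α = B/(A+B) = -1.6094379/-2.2930498 ≈ 0.7019.

α ≈ 0.7019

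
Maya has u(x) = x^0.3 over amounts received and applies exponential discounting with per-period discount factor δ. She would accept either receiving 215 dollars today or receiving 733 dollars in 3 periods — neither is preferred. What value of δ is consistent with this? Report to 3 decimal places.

The payoff in 3 periods is discounted by δ^3, so u(215) = δ^3·u(733) and δ^3 = u(215)/u(733).
With u(x) = x^0.3: δ^3 = 215^0.3/733^0.3 = (215/733)^0.3 = 0.69215.
So δ = 0.69215^(1/3) ≈ 0.885.

δ ≈ 0.885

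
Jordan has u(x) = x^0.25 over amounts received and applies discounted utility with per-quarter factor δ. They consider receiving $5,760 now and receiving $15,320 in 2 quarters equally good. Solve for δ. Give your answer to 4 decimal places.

δ ≈ 0.8849

Equating discounted utilities: u(5760) = δ^2·u(15320) ⇒ δ^2 = u(5760)/u(15320).
Since u(x) = x^0.25, δ^2 = (5760/15320)^0.25 = 0.37598^0.25 = 0.78305.
Hence δ = (0.78305)^(1/2) = 0.884903.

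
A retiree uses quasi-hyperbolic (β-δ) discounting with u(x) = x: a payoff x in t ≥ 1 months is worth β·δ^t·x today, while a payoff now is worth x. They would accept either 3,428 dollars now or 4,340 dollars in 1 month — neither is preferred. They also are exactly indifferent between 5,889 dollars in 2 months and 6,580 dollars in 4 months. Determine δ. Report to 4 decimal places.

δ ≈ 0.9460

Both payoffs in the second observation are in the future, so β drops out: δ^2·5889 = δ^4·6580 ⇒ δ^2 = 5889/6580 = 0.89498, so δ = 0.94604.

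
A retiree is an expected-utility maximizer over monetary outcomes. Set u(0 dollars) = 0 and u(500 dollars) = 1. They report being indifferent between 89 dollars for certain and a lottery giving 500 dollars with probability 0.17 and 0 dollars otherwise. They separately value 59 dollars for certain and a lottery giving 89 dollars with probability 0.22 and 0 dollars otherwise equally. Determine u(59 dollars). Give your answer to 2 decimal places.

From the first indifference, u(89 dollars) = 0.17·u(500 dollars) + 0.83·u(0 dollars) = 0.17·1 + 0.83·0 = 0.17.
The second indifference gives u(59 dollars) = 0.22·u(89 dollars) + 0.78·u(0 dollars) = 0.22·0.17 + 0.78·0.00 = 0.0374.

0.04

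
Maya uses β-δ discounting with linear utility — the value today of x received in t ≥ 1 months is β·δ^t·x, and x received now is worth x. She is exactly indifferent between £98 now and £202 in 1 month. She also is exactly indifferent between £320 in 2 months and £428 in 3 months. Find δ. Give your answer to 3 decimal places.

δ ≈ 0.748

The second indifference involves only future payoffs, so β cancels: β·δ^2·320 = β·δ^3·428, giving δ = 320/428 = 0.74766.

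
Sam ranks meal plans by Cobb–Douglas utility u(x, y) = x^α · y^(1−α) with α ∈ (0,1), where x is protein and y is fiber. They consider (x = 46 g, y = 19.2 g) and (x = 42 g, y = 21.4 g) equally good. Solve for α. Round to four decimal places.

α ≈ 0.5439

The Cobb–Douglas utilities coincide, so 46^α·19.2^(1−α) = 42^α·21.4^(1−α).
(46/42)^α = (21.4/19.2)^(1−α); take logs: α·ln(46/42) = (1−α)·ln(21.4/19.2), i.e. α·0.0909718 = (1−α)·0.1084806.
Thus α·(0.1994524) = 0.1084806, so α = 0.1084806/0.1994524 ≈ 0.5439.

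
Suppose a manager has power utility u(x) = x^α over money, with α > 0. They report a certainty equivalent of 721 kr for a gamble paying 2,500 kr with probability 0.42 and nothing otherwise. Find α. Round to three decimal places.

α ≈ 0.698

The lottery's expected utility is 0.42·u(2500) + 0.58·u(0) = 0.42·2500^α (since u(0) = 0 for α > 0).
Indifference: 721^α = 0.42·2500^α, so (721/2500)^α = 0.42.
α = ln(0.42) / ln(721/2500) = -0.867501/-1.243407 ≈ 0.698.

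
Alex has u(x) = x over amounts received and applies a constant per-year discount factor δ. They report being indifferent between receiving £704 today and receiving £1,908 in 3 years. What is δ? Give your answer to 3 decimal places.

δ ≈ 0.717

Indifference means u(704) = δ^3 · u(1908), so δ^3 = u(704)/u(1908).
With u(x) = x: δ^3 = 704/1908 = 0.36897.
So δ = 0.36897^(1/3) ≈ 0.717.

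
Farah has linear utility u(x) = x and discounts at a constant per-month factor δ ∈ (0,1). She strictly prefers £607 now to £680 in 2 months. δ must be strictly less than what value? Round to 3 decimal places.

Under u(x) = x this choice says 607 > δ^2·680.
So δ^2 < 607/680 = 0.89265; taking the square root of both positive sides preserves the inequality.
δ < (607/680)^(1/2) ≈ 0.945.

δ < 0.945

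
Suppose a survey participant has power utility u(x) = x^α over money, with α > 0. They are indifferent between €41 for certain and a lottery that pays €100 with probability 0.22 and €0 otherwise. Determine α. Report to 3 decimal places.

α ≈ 1.698

EU(lottery) = 0.22·100^α + 0.78·0 = 0.22·100^α.
Indifference: 41^α = 0.22·100^α, so (41/100)^α = 0.22.
α = ln(0.22) / ln(41/100) = -1.514128/-0.891598 ≈ 1.698.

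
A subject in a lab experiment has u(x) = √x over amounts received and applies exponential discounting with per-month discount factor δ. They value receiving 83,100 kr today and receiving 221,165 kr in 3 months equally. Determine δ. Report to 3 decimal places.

The payoff in 3 months is discounted by δ^3, so u(83100) = δ^3·u(221165) and δ^3 = u(83100)/u(221165).
Since u(x) = √x, δ^3 = √(83100/221165) = 0.61297.
Hence δ = (0.61297)^(1/3) = 0.84947.

δ ≈ 0.849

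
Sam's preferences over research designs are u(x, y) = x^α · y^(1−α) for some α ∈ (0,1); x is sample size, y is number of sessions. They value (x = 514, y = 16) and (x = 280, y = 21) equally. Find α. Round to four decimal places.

Indifference: 514^α · 16^(1−α) = 280^α · 21^(1−α).
Taking logs: α·ln 514 + (1−α)·ln 16 = α·ln 280 + (1−α)·ln 21, i.e. α·0.6074337 = (1−α)·0.2719337.
So α/(1−α) = (0.2719337)/(0.6074337) = 0.4476763, and α = 0.4476763/1.4476763 ≈ 0.3092.

α ≈ 0.3092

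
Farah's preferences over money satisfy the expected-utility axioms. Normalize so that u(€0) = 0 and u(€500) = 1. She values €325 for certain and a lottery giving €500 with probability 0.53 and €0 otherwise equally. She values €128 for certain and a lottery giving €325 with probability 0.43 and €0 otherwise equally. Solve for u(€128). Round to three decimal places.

0.228

From the first indifference, u(€325) = 0.53·u(€500) + 0.47·u(€0) = 0.53·1 + 0.47·0 = 0.53.
Then u(€128) = 0.43·u(€325) + 0.57·u(€0) = 0.43·0.53 + 0.57·0.00 = 0.2279.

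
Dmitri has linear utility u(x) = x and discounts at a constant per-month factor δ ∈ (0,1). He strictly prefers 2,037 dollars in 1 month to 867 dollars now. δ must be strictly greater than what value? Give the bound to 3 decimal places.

Under u(x) = x this choice says 867 < δ·2037.
Dividing through by 2037 gives δ > 0.42563.

δ > 0.426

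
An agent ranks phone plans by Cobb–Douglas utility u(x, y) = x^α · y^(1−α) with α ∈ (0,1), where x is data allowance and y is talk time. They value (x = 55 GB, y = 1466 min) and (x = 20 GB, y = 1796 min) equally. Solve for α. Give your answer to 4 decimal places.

Indifference: 55^α · 1466^(1−α) = 20^α · 1796^(1−α).
Rearrange to (55/20)^α = (1796/1466)^(1−α) and take logs: α·1.0116009 = (1−α)·0.2030244.
With A = 1.0116009 and B = 0.2030244: α·A = (1−α)·B, so α = B/(A+B) = 0.2030244/1.2146253 ≈ 0.1671.

α ≈ 0.1671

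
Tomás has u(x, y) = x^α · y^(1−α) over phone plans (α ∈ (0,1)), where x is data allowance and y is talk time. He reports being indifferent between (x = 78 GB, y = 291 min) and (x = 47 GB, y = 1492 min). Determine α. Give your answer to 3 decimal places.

Set the two utilities equal: 78^α·291^(1−α) = 47^α·1492^(1−α).
(78/47)^α = (1492/291)^(1−α); take logs: α·ln(78/47) = (1−α)·ln(1492/291), i.e. α·0.506561 = (1−α)·1.634550.
With A = 0.506561 and B = 1.634550: α·A = (1−α)·B, so α = B/(A+B) = 1.634550/2.141111 ≈ 0.763.

α ≈ 0.763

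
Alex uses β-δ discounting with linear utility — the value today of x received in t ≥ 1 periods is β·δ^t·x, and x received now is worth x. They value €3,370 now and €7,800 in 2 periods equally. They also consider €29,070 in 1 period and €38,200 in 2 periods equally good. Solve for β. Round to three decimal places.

From the later pair, β·δ^1·29070 = β·δ^2·38200; dividing through, δ = 29070/38200 = 0.76099.
The first indifference: 3370 = β·δ^2·7800, so β = 3370/(δ^2·7800) = 3370/(0.57911·7800) ≈ 0.746.

β ≈ 0.746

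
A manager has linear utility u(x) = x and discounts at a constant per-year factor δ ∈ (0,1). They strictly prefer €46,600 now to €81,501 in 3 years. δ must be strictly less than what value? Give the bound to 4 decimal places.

The preference means 46600 > δ^3·81501.
So δ^3 < 46600/81501 = 0.57177; taking the cube root of both positive sides preserves the inequality.
δ < 0.57177^(1/3) = 0.8300.

δ < 0.8300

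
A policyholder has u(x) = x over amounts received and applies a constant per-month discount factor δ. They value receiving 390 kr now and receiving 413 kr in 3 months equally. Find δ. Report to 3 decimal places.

δ ≈ 0.981

Equating discounted utilities: u(390) = δ^3·u(413) ⇒ δ^3 = u(390)/u(413).
With u(x) = x: δ^3 = 390/413 = 0.94431.
Hence δ = (0.94431)^(1/3) = 0.98108.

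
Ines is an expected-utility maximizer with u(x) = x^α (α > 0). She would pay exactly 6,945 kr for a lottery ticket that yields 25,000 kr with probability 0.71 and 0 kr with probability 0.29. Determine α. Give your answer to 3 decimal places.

α ≈ 0.267

Since u(0) = 0, the lottery's EU is 0.71·25000^α.
Setting u(6945) equal to that: 6945^α = 0.71·25000^α ⇒ (6945/25000)^α = 0.71.
Taking logs: α·ln(6945/25000) = ln(0.71), so α = -0.342490 / -1.280854 ≈ 0.267.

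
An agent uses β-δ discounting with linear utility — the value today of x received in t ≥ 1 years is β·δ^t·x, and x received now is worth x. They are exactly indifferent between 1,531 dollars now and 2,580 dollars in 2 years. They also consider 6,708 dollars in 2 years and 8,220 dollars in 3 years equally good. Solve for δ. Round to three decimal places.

From the later pair, β·δ^2·6708 = β·δ^3·8220; dividing through, δ = 6708/8220 = 0.81606.

δ ≈ 0.816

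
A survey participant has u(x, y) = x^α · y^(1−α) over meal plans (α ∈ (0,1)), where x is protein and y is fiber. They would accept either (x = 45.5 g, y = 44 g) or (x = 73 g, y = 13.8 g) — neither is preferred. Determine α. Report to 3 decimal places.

Indifference: 45.5^α · 44^(1−α) = 73^α · 13.8^(1−α).
Rearrange to (45.5/73)^α = (13.8/44)^(1−α) and take logs: α·-0.472747 = (1−α)·-1.159521.
Thus α·(-1.632268) = -1.159521, so α = -1.159521/-1.632268 ≈ 0.710.

α ≈ 0.710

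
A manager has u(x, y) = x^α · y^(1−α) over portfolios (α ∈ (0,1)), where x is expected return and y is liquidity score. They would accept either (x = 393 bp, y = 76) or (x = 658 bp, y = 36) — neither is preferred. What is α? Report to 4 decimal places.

α ≈ 0.5918

The Cobb–Douglas utilities coincide, so 393^α·76^(1−α) = 658^α·36^(1−α).
Taking logs: α·ln 393 + (1−α)·ln 76 = α·ln 658 + (1−α)·ln 36, i.e. α·-0.5153953 = (1−α)·-0.7472144.
So α/(1−α) = (-0.7472144)/(-0.5153953) = 1.4497889, and α = 1.4497889/2.4497889 ≈ 0.5918.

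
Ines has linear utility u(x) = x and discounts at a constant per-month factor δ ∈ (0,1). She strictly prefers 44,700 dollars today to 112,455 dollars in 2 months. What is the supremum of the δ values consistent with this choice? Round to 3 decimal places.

The preference means 44700 > δ^2·112455.
Hence δ^2 < 44700/112455 = 0.39749, and x ↦ x^(1/2) is increasing on (0,∞).
δ < (44700/112455)^(1/2) ≈ 0.630.

δ < 0.630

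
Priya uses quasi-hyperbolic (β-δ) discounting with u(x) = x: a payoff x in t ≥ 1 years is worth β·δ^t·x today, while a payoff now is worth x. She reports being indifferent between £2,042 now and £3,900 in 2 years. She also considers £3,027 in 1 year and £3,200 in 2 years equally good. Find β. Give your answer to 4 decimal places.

From the later pair, β·δ^1·3027 = β·δ^2·3200; dividing through, δ = 3027/3200 = 0.94594.
Substituting δ into 2042 = β·δ^2·3900: β = 2042/(3489.711) ≈ 0.5851.

β ≈ 0.5851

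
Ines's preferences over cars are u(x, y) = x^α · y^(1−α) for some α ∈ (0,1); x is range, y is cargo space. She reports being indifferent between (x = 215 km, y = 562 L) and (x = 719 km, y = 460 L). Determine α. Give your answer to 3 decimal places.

Set the two utilities equal: 215^α·562^(1−α) = 719^α·460^(1−α).
(215/719)^α = (460/562)^(1−α); take logs: α·ln(215/719) = (1−α)·ln(460/562), i.e. α·-1.207223 = (1−α)·-0.200275.
Thus α·(-1.407498) = -0.200275, so α = -0.200275/-1.407498 ≈ 0.142.

α ≈ 0.142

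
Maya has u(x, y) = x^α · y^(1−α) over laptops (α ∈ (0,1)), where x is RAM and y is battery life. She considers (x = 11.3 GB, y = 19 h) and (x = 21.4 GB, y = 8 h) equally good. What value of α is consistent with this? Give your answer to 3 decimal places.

The Cobb–Douglas utilities coincide, so 11.3^α·19^(1−α) = 21.4^α·8^(1−α).
Rearrange to (11.3/21.4)^α = (8/19)^(1−α) and take logs: α·-0.638588 = (1−α)·-0.864997.
So α/(1−α) = (-0.864997)/(-0.638588) = 1.354546, and α = 1.354546/2.354546 ≈ 0.575.

α ≈ 0.575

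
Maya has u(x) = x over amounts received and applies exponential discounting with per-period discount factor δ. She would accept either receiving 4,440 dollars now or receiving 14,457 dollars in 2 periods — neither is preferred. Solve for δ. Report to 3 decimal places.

Equating discounted utilities: u(4440) = δ^2·u(14457) ⇒ δ^2 = u(4440)/u(14457).
With u(x) = x: δ^2 = 4440/14457 = 0.30712.
So δ = 0.30712^(1/2) ≈ 0.554.

δ ≈ 0.554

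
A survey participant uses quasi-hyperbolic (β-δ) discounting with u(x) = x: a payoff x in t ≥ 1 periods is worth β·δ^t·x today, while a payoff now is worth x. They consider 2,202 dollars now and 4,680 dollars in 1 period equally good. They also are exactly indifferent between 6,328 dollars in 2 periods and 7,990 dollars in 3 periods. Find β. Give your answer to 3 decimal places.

The second indifference involves only future payoffs, so β cancels: β·δ^2·6328 = β·δ^3·7990, giving δ = 6328/7990 = 0.79199.
Now use the now-vs-future pair: 2202 = β·δ·4680 gives β = 2202/(0.79199·4680) ≈ 0.594.

β ≈ 0.594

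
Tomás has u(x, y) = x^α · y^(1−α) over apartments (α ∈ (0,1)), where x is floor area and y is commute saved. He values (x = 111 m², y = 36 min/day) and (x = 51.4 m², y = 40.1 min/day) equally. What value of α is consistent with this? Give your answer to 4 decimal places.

Indifference: 111^α · 36^(1−α) = 51.4^α · 40.1^(1−α).
Rearrange to (111/51.4)^α = (40.1/36)^(1−α) and take logs: α·0.7698920 = (1−α)·0.1078574.
Thus α·(0.8777494) = 0.1078574, so α = 0.1078574/0.8777494 ≈ 0.1229.

α ≈ 0.1229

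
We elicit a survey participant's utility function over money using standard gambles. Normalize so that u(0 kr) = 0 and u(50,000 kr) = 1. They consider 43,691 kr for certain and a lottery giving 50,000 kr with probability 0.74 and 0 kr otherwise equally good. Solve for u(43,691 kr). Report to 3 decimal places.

0.740

By the standard-gamble method, u(43,691 kr) is just the indifference probability on the best outcome: 0.74.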